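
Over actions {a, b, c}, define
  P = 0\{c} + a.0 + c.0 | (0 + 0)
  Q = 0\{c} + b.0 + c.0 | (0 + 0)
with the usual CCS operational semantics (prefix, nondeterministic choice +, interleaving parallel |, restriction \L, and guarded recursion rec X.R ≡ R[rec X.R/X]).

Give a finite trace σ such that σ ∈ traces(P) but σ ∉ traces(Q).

LTS(P): 3 reachable states
  p0 = 0\{c} + a.0 + c.0 | (0 + 0) has moves =a=> p1, =c=> p2
  p1 = 0 has moves ·
  p2 = 0 | (0 + 0) has moves ·
LTS(Q): 3 reachable states
  q0 = 0\{c} + b.0 + c.0 | (0 + 0) has moves =b=> q1, =c=> q2
  q1 = 0 has moves ·
  q2 = 0 | (0 + 0) has moves ·
Executing a from P (initial set {p0}):
  step 1 (a): {p1}
  P completes σ.
Executing a from Q (initial set {q0}):
  step 1 (a): ∅  — Q cannot continue

a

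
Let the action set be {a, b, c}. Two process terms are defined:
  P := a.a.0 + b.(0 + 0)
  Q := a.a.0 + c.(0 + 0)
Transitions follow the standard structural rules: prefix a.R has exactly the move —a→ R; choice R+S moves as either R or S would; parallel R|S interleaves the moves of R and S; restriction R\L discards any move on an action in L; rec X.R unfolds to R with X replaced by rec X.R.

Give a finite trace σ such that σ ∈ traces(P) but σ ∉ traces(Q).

b

Reachable graph of P (4 states):
  p0 = a.a.0 + b.(0 + 0) → ··a··> p1, ··b··> p2
  p1 = a.0 → ··a··> p3
  p2 = 0 + 0 → deadlocked
  p3 = 0 → deadlocked
Reachable graph of Q (4 states):
  q0 = a.a.0 + c.(0 + 0) → ··a··> q1, ··c··> q2
  q1 = a.0 → ··a··> q3
  q2 = 0 + 0 → deadlocked
  q3 = 0 → deadlocked
Run σ = ⟨b⟩ on P: start {p0}
  step 1 (b): {p2}
  P completes σ.
Run σ = ⟨b⟩ on Q: start {q0}
  step 1 (b): no successor for Q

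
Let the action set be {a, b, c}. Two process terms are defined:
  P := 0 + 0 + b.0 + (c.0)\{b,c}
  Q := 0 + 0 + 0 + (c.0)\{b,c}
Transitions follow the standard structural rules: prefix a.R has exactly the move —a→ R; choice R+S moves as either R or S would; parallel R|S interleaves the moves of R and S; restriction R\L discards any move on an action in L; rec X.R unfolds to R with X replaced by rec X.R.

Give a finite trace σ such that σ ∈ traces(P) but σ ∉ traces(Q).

LTS(P): 2 reachable states
  u0 = 0 + 0 + b.0 + (c.0)\{b,c} | --b--▸ u1
  u1 = 0 | ∅
LTS(Q): 1 reachable states
  v0 = 0 + 0 + 0 + (c.0)\{b,c} | ∅
Trace ⟨b⟩ through P, begin at {u0}:
  [1] b ⇒ {u1}
  ✓ P
Trace ⟨b⟩ through Q, begin at {v0}:
  [1] b ⇒ no successor for Q

b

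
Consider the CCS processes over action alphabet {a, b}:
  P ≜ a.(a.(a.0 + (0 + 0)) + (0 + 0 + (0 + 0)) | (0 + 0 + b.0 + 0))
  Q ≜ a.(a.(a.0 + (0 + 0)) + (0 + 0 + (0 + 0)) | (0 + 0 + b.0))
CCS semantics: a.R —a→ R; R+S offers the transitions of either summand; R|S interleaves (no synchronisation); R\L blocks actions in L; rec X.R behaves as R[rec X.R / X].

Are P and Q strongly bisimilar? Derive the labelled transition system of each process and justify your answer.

P's transition system — 5 states:
  m0 = a.(a.(a.0 + (0 + 0)) + (0 + 0 + (0 + 0)) | (0 + 0 + b.0 + 0)) has moves -a-> m1
  m1 = a.(a.0 + (0 + 0)) + (0 + 0 + (0 + 0)) | (0 + 0 + b.0 + 0) has moves -a-> m2, -b-> m3
  m2 = a.0 + (0 + 0) has moves -a-> m4
  m3 = (0 + 0 + (0 + 0)) | 0 has moves stopped
  m4 = 0 has moves stopped
Q's transition system — 5 states:
  n0 = a.(a.(a.0 + (0 + 0)) + (0 + 0 + (0 + 0)) | (0 + 0 + b.0)) has moves -a-> n1
  n1 = a.(a.0 + (0 + 0)) + (0 + 0 + (0 + 0)) | (0 + 0 + b.0) has moves -a-> n2, -b-> n3
  n2 = a.0 + (0 + 0) has moves -a-> n4
  n3 = (0 + 0 + (0 + 0)) | 0 has moves stopped
  n4 = 0 has moves stopped
Partition-refinement fixed point:
  B0 = {m0, n0}
  B1 = {m1, n1}
  B2 = {m3, m4, n3, n4}
  B3 = {m2, n2}
m0 ∈ B0, n0 ∈ B0 → same block

P ~ Q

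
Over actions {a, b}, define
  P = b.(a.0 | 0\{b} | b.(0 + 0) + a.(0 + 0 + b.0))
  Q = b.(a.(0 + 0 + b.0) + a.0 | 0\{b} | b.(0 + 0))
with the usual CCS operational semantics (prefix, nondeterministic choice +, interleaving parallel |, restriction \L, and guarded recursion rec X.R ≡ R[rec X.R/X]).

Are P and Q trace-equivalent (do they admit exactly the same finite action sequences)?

LTS(P): 7 reachable states
  s0 = b.(a.0 | 0\{b} | b.(0 + 0) + a.(0 + 0 + b.0)) :: --b--▸ s1
  s1 = a.0 | 0\{b} | b.(0 + 0) + a.(0 + 0 + b.0) :: --a--▸ s2, --a--▸ s3, --b--▸ s4
  s2 = 0 + 0 + b.0 :: --b--▸ s5
  s3 = 0 | 0\{b} | b.(0 + 0) :: --b--▸ s6
  s4 = a.0 | 0\{b} | (0 + 0) :: --a--▸ s6
  s5 = 0 :: deadlocked
  s6 = 0 | 0\{b} | (0 + 0) :: deadlocked
LTS(Q): 7 reachable states
  t0 = b.(a.(0 + 0 + b.0) + a.0 | 0\{b} | b.(0 + 0)) :: --b--▸ t1
  t1 = a.(0 + 0 + b.0) + a.0 | 0\{b} | b.(0 + 0) :: --a--▸ t2, --a--▸ t3, --b--▸ t4
  t2 = 0 + 0 + b.0 :: --b--▸ t5
  t3 = 0 | 0\{b} | b.(0 + 0) :: --b--▸ t6
  t4 = a.0 | 0\{b} | (0 + 0) :: --a--▸ t6
  t5 = 0 :: deadlocked
  t6 = 0 | 0\{b} | (0 + 0) :: deadlocked
Bisimilarity quotient blocks:
  B0 = {s0, t0}
  B1 = {s1, t1}
  B2 = {s2, s3, t2, t3}
  B3 = {s5, s6, t5, t6}
  B4 = {s4, t4}
s0 ∈ B0, t0 ∈ B0 → same block
Bisimilar ⇒ trace-equivalent.

traces(P) = traces(Q)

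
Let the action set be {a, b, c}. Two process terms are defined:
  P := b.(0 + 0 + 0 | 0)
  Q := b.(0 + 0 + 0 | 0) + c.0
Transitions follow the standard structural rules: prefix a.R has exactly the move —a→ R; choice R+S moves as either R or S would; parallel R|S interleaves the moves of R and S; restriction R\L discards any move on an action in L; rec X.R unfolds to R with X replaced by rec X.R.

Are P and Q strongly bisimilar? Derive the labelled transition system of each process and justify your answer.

NO

LTS(P): 2 reachable states
  u0 = b.(0 + 0 + 0 | 0) ⊢ ··b··> u1
  u1 = 0 + 0 + 0 | 0 ⊢ ·
LTS(Q): 3 reachable states
  v0 = b.(0 + 0 + 0 | 0) + c.0 ⊢ ··b··> v1, ··c··> v2
  v1 = 0 + 0 + 0 | 0 ⊢ ·
  v2 = 0 ⊢ ·
Coarsest stable partition (strong bisimilarity classes):
  B0 = {u0}
  B1 = {u1, v1, v2}
  B2 = {v0}
u0 ∈ B0, v0 ∈ B2 → different blocks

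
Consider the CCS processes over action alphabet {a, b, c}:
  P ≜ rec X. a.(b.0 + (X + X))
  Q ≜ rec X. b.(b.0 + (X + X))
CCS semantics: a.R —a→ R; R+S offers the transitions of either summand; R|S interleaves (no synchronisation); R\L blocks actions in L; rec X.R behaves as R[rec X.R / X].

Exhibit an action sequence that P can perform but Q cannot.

P's transition system — 3 states:
  u0 = rec X. a.(b.0 + (X + X)) → —a→ u1
  u1 = b.0 + ((rec X. a.(b.0 + (X + X))) + (rec X. a.(b.0 + (X + X)))) → —a→ u1, —b→ u2
  u2 = 0 → (no moves)
Q's transition system — 3 states:
  v0 = rec X. b.(b.0 + (X + X)) → —b→ v1
  v1 = b.0 + ((rec X. b.(b.0 + (X + X))) + (rec X. b.(b.0 + (X + X)))) → —b→ v1, —b→ v2
  v2 = 0 → (no moves)
Trace ⟨a⟩ through P, begin at {u0}:
  after a @ step 1: {u1}
  ✓ P
Trace ⟨a⟩ through Q, begin at {v0}:
  after a @ step 1: ∅  — Q cannot continue

a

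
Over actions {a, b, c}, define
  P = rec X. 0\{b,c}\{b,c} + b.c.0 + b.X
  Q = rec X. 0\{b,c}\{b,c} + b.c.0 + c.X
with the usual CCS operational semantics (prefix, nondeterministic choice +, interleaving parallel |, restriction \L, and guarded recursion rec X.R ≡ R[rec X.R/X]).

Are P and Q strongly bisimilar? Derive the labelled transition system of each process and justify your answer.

LTS(P): 3 reachable states
  m0 = rec X. 0\{b,c}\{b,c} + b.c.0 + b.X → -b-> m0, -b-> m1
  m1 = c.0 → -c-> m2
  m2 = 0 → (no moves)
LTS(Q): 3 reachable states
  n0 = rec X. 0\{b,c}\{b,c} + b.c.0 + c.X → -b-> n1, -c-> n0
  n1 = c.0 → -c-> n2
  n2 = 0 → (no moves)
Coarsest stable partition (strong bisimilarity classes):
  B0 = {m0}
  B1 = {m1, n1}
  B2 = {m2, n2}
  B3 = {n0}
m0 ∈ B0, n0 ∈ B3 → different blocks

not bisimilar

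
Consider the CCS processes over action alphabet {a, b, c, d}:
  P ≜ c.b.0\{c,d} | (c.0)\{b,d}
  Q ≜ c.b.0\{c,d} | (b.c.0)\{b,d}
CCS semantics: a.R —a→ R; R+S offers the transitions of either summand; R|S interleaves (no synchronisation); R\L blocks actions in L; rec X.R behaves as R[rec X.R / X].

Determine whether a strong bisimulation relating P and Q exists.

P ≁ Q

P's transition system — 6 states:
  m0 = c.b.0\{c,d} | (c.0)\{b,d} ⊢ ··c··> m1, ··c··> m2
  m1 = b.0\{c,d} | (c.0)\{b,d} ⊢ ··b··> m3, ··c··> m4
  m2 = c.b.0\{c,d} | 0\{b,d} ⊢ ··c··> m4
  m3 = 0\{c,d} | (c.0)\{b,d} ⊢ ··c··> m5
  m4 = b.0\{c,d} | 0\{b,d} ⊢ ··b··> m5
  m5 = 0\{c,d} | 0\{b,d} ⊢ ·
Q's transition system — 3 states:
  n0 = c.b.0\{c,d} | (b.c.0)\{b,d} ⊢ ··c··> n1
  n1 = b.0\{c,d} | (b.c.0)\{b,d} ⊢ ··b··> n2
  n2 = 0\{c,d} | (b.c.0)\{b,d} ⊢ ·
Partition-refinement fixed point:
  B0 = {m0}
  B1 = {m2, n0}
  B2 = {m4, n1}
  B3 = {m5, n2}
  B4 = {m1}
  B5 = {m3}
m0 ∈ B0, n0 ∈ B1 → different blocks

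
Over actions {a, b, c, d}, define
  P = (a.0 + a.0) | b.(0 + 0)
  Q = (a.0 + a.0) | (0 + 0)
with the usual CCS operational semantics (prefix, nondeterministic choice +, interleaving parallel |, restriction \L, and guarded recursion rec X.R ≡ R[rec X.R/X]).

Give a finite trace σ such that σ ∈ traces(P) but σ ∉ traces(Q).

Reachable graph of P (4 states):
  m0 = (a.0 + a.0) | b.(0 + 0) | —a→ m1, —b→ m2
  m1 = 0 | b.(0 + 0) | —b→ m3
  m2 = (a.0 + a.0) | (0 + 0) | —a→ m3
  m3 = 0 | (0 + 0) | ·
Reachable graph of Q (2 states):
  n0 = (a.0 + a.0) | (0 + 0) | —a→ n1
  n1 = 0 | (0 + 0) | ·
Executing b from P (initial set {m0}):
  after b @ step 1: {m2}
  ✓ P
Executing b from Q (initial set {n0}):
  after b @ step 1: no successor for Q

b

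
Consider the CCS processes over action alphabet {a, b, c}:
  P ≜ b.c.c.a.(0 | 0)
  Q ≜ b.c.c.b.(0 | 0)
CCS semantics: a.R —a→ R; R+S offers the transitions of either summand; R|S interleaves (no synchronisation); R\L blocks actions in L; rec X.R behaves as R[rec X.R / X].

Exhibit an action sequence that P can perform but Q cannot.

bcca

LTS(P): 5 reachable states
  u0 = b.c.c.a.(0 | 0) ⊢ -b-> u1
  u1 = c.c.a.(0 | 0) ⊢ -c-> u2
  u2 = c.a.(0 | 0) ⊢ -c-> u3
  u3 = a.(0 | 0) ⊢ -a-> u4
  u4 = 0 | 0 ⊢ ∅
LTS(Q): 5 reachable states
  v0 = b.c.c.b.(0 | 0) ⊢ -b-> v1
  v1 = c.c.b.(0 | 0) ⊢ -c-> v2
  v2 = c.b.(0 | 0) ⊢ -c-> v3
  v3 = b.(0 | 0) ⊢ -b-> v4
  v4 = 0 | 0 ⊢ ∅
Run σ = ⟨bcca⟩ on P: start {u0}
  after b @ step 1: {u1}
  after c @ step 2: {u2}
  after c @ step 3: {u3}
  after a @ step 4: {u4}
  — P admits the full trace.
Run σ = ⟨bcca⟩ on Q: start {v0}
  after b @ step 1: {v1}
  after c @ step 2: {v2}
  after c @ step 3: {v3}
  after a @ step 4: no successor for Q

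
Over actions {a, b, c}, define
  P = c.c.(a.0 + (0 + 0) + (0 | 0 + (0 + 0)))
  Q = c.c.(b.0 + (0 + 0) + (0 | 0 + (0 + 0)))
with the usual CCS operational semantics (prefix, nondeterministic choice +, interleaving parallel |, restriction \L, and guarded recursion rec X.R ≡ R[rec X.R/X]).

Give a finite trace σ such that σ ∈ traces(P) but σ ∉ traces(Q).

cca

LTS(P): 4 reachable states
  u0 = c.c.(a.0 + (0 + 0) + (0 | 0 + (0 + 0))) has moves --c--▸ u1
  u1 = c.(a.0 + (0 + 0) + (0 | 0 + (0 + 0))) has moves --c--▸ u2
  u2 = a.0 + (0 + 0) + (0 | 0 + (0 + 0)) has moves --a--▸ u3
  u3 = 0 has moves (no moves)
LTS(Q): 4 reachable states
  v0 = c.c.(b.0 + (0 + 0) + (0 | 0 + (0 + 0))) has moves --c--▸ v1
  v1 = c.(b.0 + (0 + 0) + (0 | 0 + (0 + 0))) has moves --c--▸ v2
  v2 = b.0 + (0 + 0) + (0 | 0 + (0 + 0)) has moves --b--▸ v3
  v3 = 0 has moves (no moves)
Run σ = ⟨cca⟩ on P: start {u0}
  step 1 (c): {u1}
  step 2 (c): {u2}
  step 3 (a): {u3}
  ✓ P
Run σ = ⟨cca⟩ on Q: start {v0}
  step 1 (c): {v1}
  step 2 (c): {v2}
  step 3 (a): ∅  — Q cannot continue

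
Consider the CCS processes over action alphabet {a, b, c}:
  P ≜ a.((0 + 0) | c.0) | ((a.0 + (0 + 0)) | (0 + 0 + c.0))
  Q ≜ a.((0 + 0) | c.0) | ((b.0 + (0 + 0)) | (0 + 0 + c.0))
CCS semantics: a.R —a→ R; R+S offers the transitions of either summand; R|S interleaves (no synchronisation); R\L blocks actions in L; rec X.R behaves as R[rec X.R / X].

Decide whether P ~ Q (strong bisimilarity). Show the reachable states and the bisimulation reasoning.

LTS(P): 12 reachable states
  s0 = a.((0 + 0) | c.0) | ((a.0 + (0 + 0)) | (0 + 0 + c.0)) ⊢ =a=> s1, =a=> s2, =c=> s3
  s1 = (0 + 0) | c.0 | ((a.0 + (0 + 0)) | (0 + 0 + c.0)) ⊢ =a=> s4, =c=> s5, =c=> s6
  s2 = a.((0 + 0) | c.0) | (0 | (0 + 0 + c.0)) ⊢ =a=> s4, =c=> s7
  s3 = a.((0 + 0) | c.0) | ((a.0 + (0 + 0)) | 0) ⊢ =a=> s6, =a=> s7
  s4 = (0 + 0) | c.0 | (0 | (0 + 0 + c.0)) ⊢ =c=> s8, =c=> s9
  s5 = (0 + 0) | 0 | ((a.0 + (0 + 0)) | (0 + 0 + c.0)) ⊢ =a=> s8, =c=> s10
  s6 = (0 + 0) | c.0 | ((a.0 + (0 + 0)) | 0) ⊢ =a=> s9, =c=> s10
  s7 = a.((0 + 0) | c.0) | (0 | 0) ⊢ =a=> s9
  s8 = (0 + 0) | 0 | (0 | (0 + 0 + c.0)) ⊢ =c=> s11
  s9 = (0 + 0) | c.0 | (0 | 0) ⊢ =c=> s11
  s10 = (0 + 0) | 0 | ((a.0 + (0 + 0)) | 0) ⊢ =a=> s11
  s11 = (0 + 0) | 0 | (0 | 0) ⊢ ∅
LTS(Q): 12 reachable states
  t0 = a.((0 + 0) | c.0) | ((b.0 + (0 + 0)) | (0 + 0 + c.0)) ⊢ =a=> t1, =b=> t2, =c=> t3
  t1 = (0 + 0) | c.0 | ((b.0 + (0 + 0)) | (0 + 0 + c.0)) ⊢ =b=> t4, =c=> t5, =c=> t6
  t2 = a.((0 + 0) | c.0) | (0 | (0 + 0 + c.0)) ⊢ =a=> t4, =c=> t7
  t3 = a.((0 + 0) | c.0) | ((b.0 + (0 + 0)) | 0) ⊢ =a=> t6, =b=> t7
  t4 = (0 + 0) | c.0 | (0 | (0 + 0 + c.0)) ⊢ =c=> t8, =c=> t9
  t5 = (0 + 0) | 0 | ((b.0 + (0 + 0)) | (0 + 0 + c.0)) ⊢ =b=> t8, =c=> t10
  t6 = (0 + 0) | c.0 | ((b.0 + (0 + 0)) | 0) ⊢ =b=> t9, =c=> t10
  t7 = a.((0 + 0) | c.0) | (0 | 0) ⊢ =a=> t9
  t8 = (0 + 0) | 0 | (0 | (0 + 0 + c.0)) ⊢ =c=> t11
  t9 = (0 + 0) | c.0 | (0 | 0) ⊢ =c=> t11
  t10 = (0 + 0) | 0 | ((b.0 + (0 + 0)) | 0) ⊢ =b=> t11
  t11 = (0 + 0) | 0 | (0 | 0) ⊢ ∅
Bisimilarity quotient blocks:
  B0 = {s0}
  B1 = {s1}
  B2 = {s5, s6}
  B3 = {s8, s9, t8, t9}
  B4 = {s11, t11}
  B5 = {s10}
  B6 = {s4, t4}
  B7 = {s3}
  B8 = {s7, t7}
  B9 = {s2, t2}
  B10 = {t0}
  B11 = {t3}
  B12 = {t5, t6}
  B13 = {t10}
  B14 = {t1}
s0 ∈ B0, t0 ∈ B10 → different blocks

P ≁ Q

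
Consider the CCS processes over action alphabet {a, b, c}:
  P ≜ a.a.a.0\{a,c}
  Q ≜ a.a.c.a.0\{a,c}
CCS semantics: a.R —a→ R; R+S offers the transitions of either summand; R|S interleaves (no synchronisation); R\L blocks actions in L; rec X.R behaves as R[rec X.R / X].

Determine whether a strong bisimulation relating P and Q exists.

Reachable graph of P (4 states):
  u0 = a.a.a.0\{a,c} ⊢ -a-> u1
  u1 = a.a.0\{a,c} ⊢ -a-> u2
  u2 = a.0\{a,c} ⊢ -a-> u3
  u3 = 0\{a,c} ⊢ deadlocked
Reachable graph of Q (5 states):
  v0 = a.a.c.a.0\{a,c} ⊢ -a-> v1
  v1 = a.c.a.0\{a,c} ⊢ -a-> v2
  v2 = c.a.0\{a,c} ⊢ -c-> v3
  v3 = a.0\{a,c} ⊢ -a-> v4
  v4 = 0\{a,c} ⊢ deadlocked
Bisimilarity quotient blocks:
  B0 = {u0}
  B1 = {u1}
  B2 = {u2, v3}
  B3 = {u3, v4}
  B4 = {v0}
  B5 = {v1}
  B6 = {v2}
u0 ∈ B0, v0 ∈ B4 → different blocks

NO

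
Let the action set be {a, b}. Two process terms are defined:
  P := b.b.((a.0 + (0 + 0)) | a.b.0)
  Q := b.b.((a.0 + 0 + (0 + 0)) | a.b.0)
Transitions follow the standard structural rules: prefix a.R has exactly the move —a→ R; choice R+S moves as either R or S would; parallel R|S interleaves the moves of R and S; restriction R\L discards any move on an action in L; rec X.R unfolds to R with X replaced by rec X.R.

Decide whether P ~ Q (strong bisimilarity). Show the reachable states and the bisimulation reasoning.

YES

LTS(P): 8 reachable states
  s0 = b.b.((a.0 + (0 + 0)) | a.b.0) → —b→ s1
  s1 = b.((a.0 + (0 + 0)) | a.b.0) → —b→ s2
  s2 = (a.0 + (0 + 0)) | a.b.0 → —a→ s3, —a→ s4
  s3 = (a.0 + (0 + 0)) | b.0 → —a→ s5, —b→ s6
  s4 = 0 | a.b.0 → —a→ s5
  s5 = 0 | b.0 → —b→ s7
  s6 = (a.0 + (0 + 0)) | 0 → —a→ s7
  s7 = 0 | 0 → stopped
LTS(Q): 8 reachable states
  t0 = b.b.((a.0 + 0 + (0 + 0)) | a.b.0) → —b→ t1
  t1 = b.((a.0 + 0 + (0 + 0)) | a.b.0) → —b→ t2
  t2 = (a.0 + 0 + (0 + 0)) | a.b.0 → —a→ t3, —a→ t4
  t3 = (a.0 + 0 + (0 + 0)) | b.0 → —a→ t5, —b→ t6
  t4 = 0 | a.b.0 → —a→ t5
  t5 = 0 | b.0 → —b→ t7
  t6 = (a.0 + 0 + (0 + 0)) | 0 → —a→ t7
  t7 = 0 | 0 → stopped
Coarsest stable partition (strong bisimilarity classes):
  B0 = {s0, t0}
  B1 = {s1, t1}
  B2 = {s2, t2}
  B3 = {s3, t3}
  B4 = {s5, t5}
  B5 = {s7, t7}
  B6 = {s6, t6}
  B7 = {s4, t4}
s0 ∈ B0, t0 ∈ B0 → same block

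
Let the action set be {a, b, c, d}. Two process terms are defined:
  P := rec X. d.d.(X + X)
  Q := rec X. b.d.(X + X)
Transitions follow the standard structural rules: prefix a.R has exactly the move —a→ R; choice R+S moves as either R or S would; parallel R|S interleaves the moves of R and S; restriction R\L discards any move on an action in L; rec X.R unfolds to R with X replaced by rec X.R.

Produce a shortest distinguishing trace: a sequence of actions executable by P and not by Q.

d

Reachable graph of P (3 states):
  m0 = rec X. d.d.(X + X) :: ··d··> m1
  m1 = d.((rec X. d.d.(X + X)) + (rec X. d.d.(X + X))) :: ··d··> m2
  m2 = (rec X. d.d.(X + X)) + (rec X. d.d.(X + X)) :: ··d··> m1
Reachable graph of Q (3 states):
  n0 = rec X. b.d.(X + X) :: ··b··> n1
  n1 = d.((rec X. b.d.(X + X)) + (rec X. b.d.(X + X))) :: ··d··> n2
  n2 = (rec X. b.d.(X + X)) + (rec X. b.d.(X + X)) :: ··b··> n1
Run σ = ⟨d⟩ on P: start {m0}
  step 1 (d): {m1}
  ✓ P
Run σ = ⟨d⟩ on Q: start {n0}
  step 1 (d): ∅ (Q stuck)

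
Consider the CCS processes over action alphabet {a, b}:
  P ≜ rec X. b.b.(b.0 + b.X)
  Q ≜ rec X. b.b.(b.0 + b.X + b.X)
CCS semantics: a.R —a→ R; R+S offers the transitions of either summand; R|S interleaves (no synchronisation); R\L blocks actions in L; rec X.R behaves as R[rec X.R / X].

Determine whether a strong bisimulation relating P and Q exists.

P's transition system — 4 states:
  u0 = rec X. b.b.(b.0 + b.X) → --b--▸ u1
  u1 = b.(b.0 + b.(rec X. b.b.(b.0 + b.X))) → --b--▸ u2
  u2 = b.0 + b.(rec X. b.b.(b.0 + b.X)) → --b--▸ u0, --b--▸ u3
  u3 = 0 → ·
Q's transition system — 4 states:
  v0 = rec X. b.b.(b.0 + b.X + b.X) → --b--▸ v1
  v1 = b.(b.0 + b.(rec X. b.b.(b.0 + b.X + b.X)) + b.(rec X. b.b.(b.0 + b.X + b.X))) → --b--▸ v2
  v2 = b.0 + b.(rec X. b.b.(b.0 + b.X + b.X)) + b.(rec X. b.b.(b.0 + b.X + b.X)) → --b--▸ v0, --b--▸ v3
  v3 = 0 → ·
Partition-refinement fixed point:
  B0 = {u0, v0}
  B1 = {u1, v1}
  B2 = {u2, v2}
  B3 = {u3, v3}
u0 ∈ B0, v0 ∈ B0 → same block

YES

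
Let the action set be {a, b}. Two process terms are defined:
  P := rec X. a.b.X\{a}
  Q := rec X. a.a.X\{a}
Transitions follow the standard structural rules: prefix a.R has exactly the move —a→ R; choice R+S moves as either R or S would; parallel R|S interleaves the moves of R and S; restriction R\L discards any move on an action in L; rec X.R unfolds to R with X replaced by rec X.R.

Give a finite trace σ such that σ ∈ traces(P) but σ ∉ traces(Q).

ab

LTS(P): 3 reachable states
  p0 = rec X. a.b.X\{a} has moves -a-> p1
  p1 = b.(rec X. a.b.X\{a})\{a} has moves -b-> p2
  p2 = (rec X. a.b.X\{a})\{a} has moves ·
LTS(Q): 3 reachable states
  q0 = rec X. a.a.X\{a} has moves -a-> q1
  q1 = a.(rec X. a.a.X\{a})\{a} has moves -a-> q2
  q2 = (rec X. a.a.X\{a})\{a} has moves ·
Run σ = ⟨ab⟩ on P: start {p0}
  step 1 (a): {p1}
  step 2 (b): {p2}
  ✓ P
Run σ = ⟨ab⟩ on Q: start {q0}
  step 1 (a): {q1}
  step 2 (b): no successor for Q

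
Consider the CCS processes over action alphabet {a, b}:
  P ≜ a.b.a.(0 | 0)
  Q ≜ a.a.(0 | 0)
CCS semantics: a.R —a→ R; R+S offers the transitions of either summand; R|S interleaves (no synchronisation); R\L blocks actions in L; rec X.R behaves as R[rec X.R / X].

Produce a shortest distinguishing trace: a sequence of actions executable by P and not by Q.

ab

P's transition system — 4 states:
  u0 = a.b.a.(0 | 0) | ··a··> u1
  u1 = b.a.(0 | 0) | ··b··> u2
  u2 = a.(0 | 0) | ··a··> u3
  u3 = 0 | 0 | ·
Q's transition system — 3 states:
  v0 = a.a.(0 | 0) | ··a··> v1
  v1 = a.(0 | 0) | ··a··> v2
  v2 = 0 | 0 | ·
Trace ⟨ab⟩ through P, begin at {u0}:
  [1] a ⇒ {u1}
  [2] b ⇒ {u2}
  ✓ P
Trace ⟨ab⟩ through Q, begin at {v0}:
  [1] a ⇒ {v1}
  [2] b ⇒ ∅ (Q stuck)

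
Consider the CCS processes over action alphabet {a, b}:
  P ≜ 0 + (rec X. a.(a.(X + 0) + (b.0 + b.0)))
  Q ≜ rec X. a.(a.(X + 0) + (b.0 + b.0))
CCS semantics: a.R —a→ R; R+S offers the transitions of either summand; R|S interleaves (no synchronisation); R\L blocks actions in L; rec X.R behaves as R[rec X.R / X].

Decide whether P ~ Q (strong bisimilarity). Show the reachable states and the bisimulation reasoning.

Reachable graph of P (4 states):
  m0 = 0 + (rec X. a.(a.(X + 0) + (b.0 + b.0))) → --a--▸ m1
  m1 = a.((rec X. a.(a.(X + 0) + (b.0 + b.0))) + 0) + (b.0 + b.0) → --a--▸ m2, --b--▸ m3
  m2 = (rec X. a.(a.(X + 0) + (b.0 + b.0))) + 0 → --a--▸ m1
  m3 = 0 → stopped
Reachable graph of Q (4 states):
  n0 = rec X. a.(a.(X + 0) + (b.0 + b.0)) → --a--▸ n1
  n1 = a.((rec X. a.(a.(X + 0) + (b.0 + b.0))) + 0) + (b.0 + b.0) → --a--▸ n2, --b--▸ n3
  n2 = (rec X. a.(a.(X + 0) + (b.0 + b.0))) + 0 → --a--▸ n1
  n3 = 0 → stopped
Bisimilarity quotient blocks:
  B0 = {m0, m2, n0, n2}
  B1 = {m1, n1}
  B2 = {m3, n3}
m0 ∈ B0, n0 ∈ B0 → same block

P ~ Q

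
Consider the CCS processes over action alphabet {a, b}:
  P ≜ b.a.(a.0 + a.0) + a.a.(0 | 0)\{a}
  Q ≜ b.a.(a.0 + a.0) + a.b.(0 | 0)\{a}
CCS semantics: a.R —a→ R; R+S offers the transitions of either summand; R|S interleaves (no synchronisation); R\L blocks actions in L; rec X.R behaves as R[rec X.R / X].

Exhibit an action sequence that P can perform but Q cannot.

P's transition system — 6 states:
  s0 = b.a.(a.0 + a.0) + a.a.(0 | 0)\{a} ⊢ --a--▸ s1, --b--▸ s2
  s1 = a.(0 | 0)\{a} ⊢ --a--▸ s3
  s2 = a.(a.0 + a.0) ⊢ --a--▸ s4
  s3 = (0 | 0)\{a} ⊢ ∅
  s4 = a.0 + a.0 ⊢ --a--▸ s5
  s5 = 0 ⊢ ∅
Q's transition system — 6 states:
  t0 = b.a.(a.0 + a.0) + a.b.(0 | 0)\{a} ⊢ --a--▸ t1, --b--▸ t2
  t1 = b.(0 | 0)\{a} ⊢ --b--▸ t3
  t2 = a.(a.0 + a.0) ⊢ --a--▸ t4
  t3 = (0 | 0)\{a} ⊢ ∅
  t4 = a.0 + a.0 ⊢ --a--▸ t5
  t5 = 0 ⊢ ∅
Run σ = ⟨aa⟩ on P: start {s0}
  after a @ step 1: {s1}
  after a @ step 2: {s3}
  ✓ P
Run σ = ⟨aa⟩ on Q: start {t0}
  after a @ step 1: {t1}
  after a @ step 2: ∅ (Q stuck)

aa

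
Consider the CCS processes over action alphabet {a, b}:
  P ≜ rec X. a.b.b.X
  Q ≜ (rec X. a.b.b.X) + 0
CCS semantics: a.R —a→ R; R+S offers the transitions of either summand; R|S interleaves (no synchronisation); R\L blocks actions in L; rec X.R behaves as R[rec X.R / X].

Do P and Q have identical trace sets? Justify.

Reachable graph of P (3 states):
  p0 = rec X. a.b.b.X has moves —a→ p1
  p1 = b.b.(rec X. a.b.b.X) has moves —b→ p2
  p2 = b.(rec X. a.b.b.X) has moves —b→ p0
Reachable graph of Q (4 states):
  q0 = (rec X. a.b.b.X) + 0 has moves —a→ q1
  q1 = b.b.(rec X. a.b.b.X) has moves —b→ q2
  q2 = b.(rec X. a.b.b.X) has moves —b→ q3
  q3 = rec X. a.b.b.X has moves —a→ q1
Partition-refinement fixed point:
  B0 = {p0, q0, q3}
  B1 = {p1, q1}
  B2 = {p2, q2}
p0 ∈ B0, q0 ∈ B0 → same block
Bisimilar ⇒ trace-equivalent.

YES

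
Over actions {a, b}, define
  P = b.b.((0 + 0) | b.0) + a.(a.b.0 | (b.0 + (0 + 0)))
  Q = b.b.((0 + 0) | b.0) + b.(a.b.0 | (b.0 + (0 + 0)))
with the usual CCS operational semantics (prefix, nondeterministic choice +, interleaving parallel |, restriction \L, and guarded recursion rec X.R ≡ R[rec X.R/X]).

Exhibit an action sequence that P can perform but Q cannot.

a

P's transition system — 10 states:
  p0 = b.b.((0 + 0) | b.0) + a.(a.b.0 | (b.0 + (0 + 0))) ⊢ —a→ p1, —b→ p2
  p1 = a.b.0 | (b.0 + (0 + 0)) ⊢ —a→ p3, —b→ p4
  p2 = b.((0 + 0) | b.0) ⊢ —b→ p5
  p3 = b.0 | (b.0 + (0 + 0)) ⊢ —b→ p6, —b→ p7
  p4 = a.b.0 | 0 ⊢ —a→ p7
  p5 = (0 + 0) | b.0 ⊢ —b→ p8
  p6 = 0 | (b.0 + (0 + 0)) ⊢ —b→ p9
  p7 = b.0 | 0 ⊢ —b→ p9
  p8 = (0 + 0) | 0 ⊢ ∅
  p9 = 0 | 0 ⊢ ∅
Q's transition system — 10 states:
  q0 = b.b.((0 + 0) | b.0) + b.(a.b.0 | (b.0 + (0 + 0))) ⊢ —b→ q1, —b→ q2
  q1 = a.b.0 | (b.0 + (0 + 0)) ⊢ —a→ q3, —b→ q4
  q2 = b.((0 + 0) | b.0) ⊢ —b→ q5
  q3 = b.0 | (b.0 + (0 + 0)) ⊢ —b→ q6, —b→ q7
  q4 = a.b.0 | 0 ⊢ —a→ q7
  q5 = (0 + 0) | b.0 ⊢ —b→ q8
  q6 = 0 | (b.0 + (0 + 0)) ⊢ —b→ q9
  q7 = b.0 | 0 ⊢ —b→ q9
  q8 = (0 + 0) | 0 ⊢ ∅
  q9 = 0 | 0 ⊢ ∅
Run σ = ⟨a⟩ on P: start {p0}
  step 1 (a): {p1}
  P completes σ.
Run σ = ⟨a⟩ on Q: start {q0}
  step 1 (a): ∅ (Q stuck)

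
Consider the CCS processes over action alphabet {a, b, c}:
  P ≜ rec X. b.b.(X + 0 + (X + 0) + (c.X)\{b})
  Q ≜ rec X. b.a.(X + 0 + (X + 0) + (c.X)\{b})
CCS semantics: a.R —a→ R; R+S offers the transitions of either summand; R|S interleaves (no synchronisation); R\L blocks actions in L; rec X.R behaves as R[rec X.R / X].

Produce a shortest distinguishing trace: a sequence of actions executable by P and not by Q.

bb

LTS(P): 4 reachable states
  u0 = rec X. b.b.(X + 0 + (X + 0) + (c.X)\{b}) :: --b--▸ u1
  u1 = b.((rec X. b.b.(X + 0 + (X + 0) + (c.X)\{b})) + 0 + ((rec X. b.b.(X + 0 + (X + 0) + (c.X)\{b})) + 0) + (c.(rec X. b.b.(X + 0 + (X + 0) + (c.X)\{b})))\{b}) :: --b--▸ u2
  u2 = (rec X. b.b.(X + 0 + (X + 0) + (c.X)\{b})) + 0 + ((rec X. b.b.(X + 0 + (X + 0) + (c.X)\{b})) + 0) + (c.(rec X. b.b.(X + 0 + (X + 0) + (c.X)\{b})))\{b} :: --b--▸ u1, --c--▸ u3
  u3 = (rec X. b.b.(X + 0 + (X + 0) + (c.X)\{b}))\{b} :: ·
LTS(Q): 4 reachable states
  v0 = rec X. b.a.(X + 0 + (X + 0) + (c.X)\{b}) :: --b--▸ v1
  v1 = a.((rec X. b.a.(X + 0 + (X + 0) + (c.X)\{b})) + 0 + ((rec X. b.a.(X + 0 + (X + 0) + (c.X)\{b})) + 0) + (c.(rec X. b.a.(X + 0 + (X + 0) + (c.X)\{b})))\{b}) :: --a--▸ v2
  v2 = (rec X. b.a.(X + 0 + (X + 0) + (c.X)\{b})) + 0 + ((rec X. b.a.(X + 0 + (X + 0) + (c.X)\{b})) + 0) + (c.(rec X. b.a.(X + 0 + (X + 0) + (c.X)\{b})))\{b} :: --b--▸ v1, --c--▸ v3
  v3 = (rec X. b.a.(X + 0 + (X + 0) + (c.X)\{b}))\{b} :: ·
Trace ⟨bb⟩ through P, begin at {u0}:
  [1] b ⇒ {u1}
  [2] b ⇒ {u2}
  P completes σ.
Trace ⟨bb⟩ through Q, begin at {v0}:
  [1] b ⇒ {v1}
  [2] b ⇒ ∅ (Q stuck)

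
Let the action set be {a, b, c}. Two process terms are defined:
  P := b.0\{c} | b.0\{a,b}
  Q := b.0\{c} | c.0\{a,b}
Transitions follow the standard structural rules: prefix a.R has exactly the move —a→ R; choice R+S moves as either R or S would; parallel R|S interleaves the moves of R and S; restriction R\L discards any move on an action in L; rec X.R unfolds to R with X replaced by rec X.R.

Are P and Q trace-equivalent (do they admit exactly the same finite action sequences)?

trace-distinct — witness ⟨bb⟩

Reachable graph of P (4 states):
  p0 = b.0\{c} | b.0\{a,b} ⊢ =b=> p1, =b=> p2
  p1 = 0\{c} | b.0\{a,b} ⊢ =b=> p3
  p2 = b.0\{c} | 0\{a,b} ⊢ =b=> p3
  p3 = 0\{c} | 0\{a,b} ⊢ (no moves)
Reachable graph of Q (4 states):
  q0 = b.0\{c} | c.0\{a,b} ⊢ =b=> q1, =c=> q2
  q1 = 0\{c} | c.0\{a,b} ⊢ =c=> q3
  q2 = b.0\{c} | 0\{a,b} ⊢ =b=> q3
  q3 = 0\{c} | 0\{a,b} ⊢ (no moves)
Run σ = ⟨bb⟩ on P: start {p0}
  step 1 (b): {p1, p2}
  step 2 (b): {p3}
  ✓ P
Run σ = ⟨bb⟩ on Q: start {q0}
  step 1 (b): {q1}
  step 2 (b): ∅ (Q stuck)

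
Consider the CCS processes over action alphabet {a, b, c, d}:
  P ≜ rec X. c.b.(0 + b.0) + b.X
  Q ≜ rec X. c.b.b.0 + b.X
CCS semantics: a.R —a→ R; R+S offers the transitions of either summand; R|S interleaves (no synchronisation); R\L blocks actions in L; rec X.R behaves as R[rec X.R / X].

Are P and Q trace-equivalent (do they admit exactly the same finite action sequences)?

Reachable graph of P (4 states):
  s0 = rec X. c.b.(0 + b.0) + b.X has moves ··b··> s0, ··c··> s1
  s1 = b.(0 + b.0) has moves ··b··> s2
  s2 = 0 + b.0 has moves ··b··> s3
  s3 = 0 has moves ·
Reachable graph of Q (4 states):
  t0 = rec X. c.b.b.0 + b.X has moves ··b··> t0, ··c··> t1
  t1 = b.b.0 has moves ··b··> t2
  t2 = b.0 has moves ··b··> t3
  t3 = 0 has moves ·
Partition-refinement fixed point:
  B0 = {s0, t0}
  B1 = {s1, t1}
  B2 = {s2, t2}
  B3 = {s3, t3}
s0 ∈ B0, t0 ∈ B0 → same block
Bisimilar ⇒ trace-equivalent.

traces(P) = traces(Q)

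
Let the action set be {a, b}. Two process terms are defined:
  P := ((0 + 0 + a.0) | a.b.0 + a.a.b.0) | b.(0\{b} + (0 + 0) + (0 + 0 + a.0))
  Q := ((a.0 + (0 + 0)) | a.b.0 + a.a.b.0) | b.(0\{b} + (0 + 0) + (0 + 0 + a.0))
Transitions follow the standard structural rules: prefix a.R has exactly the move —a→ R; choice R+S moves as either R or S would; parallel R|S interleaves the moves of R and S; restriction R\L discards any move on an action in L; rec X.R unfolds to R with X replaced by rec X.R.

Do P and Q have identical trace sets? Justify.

traces(P) = traces(Q)

LTS(P): 27 reachable states
  u0 = ((0 + 0 + a.0) | a.b.0 + a.a.b.0) | b.(0\{b} + (0 + 0) + (0 + 0 + a.0)) has moves -a-> u1, -a-> u2, -a-> u3, -b-> u4
  u1 = (0 + 0 + a.0) | b.0 | b.(0\{b} + (0 + 0) + (0 + 0 + a.0)) has moves -a-> u5, -b-> u6, -b-> u7
  u2 = 0 | a.b.0 | b.(0\{b} + (0 + 0) + (0 + 0 + a.0)) has moves -a-> u5, -b-> u8
  u3 = a.b.0 | b.(0\{b} + (0 + 0) + (0 + 0 + a.0)) has moves -a-> u9, -b-> u10
  u4 = ((0 + 0 + a.0) | a.b.0 + a.a.b.0) | (0\{b} + (0 + 0) + (0 + 0 + a.0)) has moves -a-> u10, -a-> u11, -a-> u7, -a-> u8
  u5 = 0 | b.0 | b.(0\{b} + (0 + 0) + (0 + 0 + a.0)) has moves -b-> u12, -b-> u13
  u6 = (0 + 0 + a.0) | 0 | b.(0\{b} + (0 + 0) + (0 + 0 + a.0)) has moves -a-> u12, -b-> u14
  u7 = (0 + 0 + a.0) | b.0 | (0\{b} + (0 + 0) + (0 + 0 + a.0)) has moves -a-> u13, -a-> u15, -b-> u14
  u8 = 0 | a.b.0 | (0\{b} + (0 + 0) + (0 + 0 + a.0)) has moves -a-> u13, -a-> u16
  u9 = b.0 | b.(0\{b} + (0 + 0) + (0 + 0 + a.0)) has moves -b-> u17, -b-> u18
  u10 = a.b.0 | (0\{b} + (0 + 0) + (0 + 0 + a.0)) has moves -a-> u18, -a-> u19
  u11 = ((0 + 0 + a.0) | a.b.0 + a.a.b.0) | 0 has moves -a-> u15, -a-> u16, -a-> u19
  u12 = 0 | 0 | b.(0\{b} + (0 + 0) + (0 + 0 + a.0)) has moves -b-> u20
  u13 = 0 | b.0 | (0\{b} + (0 + 0) + (0 + 0 + a.0)) has moves -a-> u21, -b-> u20
  u14 = (0 + 0 + a.0) | 0 | (0\{b} + (0 + 0) + (0 + 0 + a.0)) has moves -a-> u20, -a-> u22
  u15 = (0 + 0 + a.0) | b.0 | 0 has moves -a-> u21, -b-> u22
  u16 = 0 | a.b.0 | 0 has moves -a-> u21
  u17 = 0 | b.(0\{b} + (0 + 0) + (0 + 0 + a.0)) has moves -b-> u23
  u18 = b.0 | (0\{b} + (0 + 0) + (0 + 0 + a.0)) has moves -a-> u24, -b-> u23
  u19 = a.b.0 | 0 has moves -a-> u24
  u20 = 0 | 0 | (0\{b} + (0 + 0) + (0 + 0 + a.0)) has moves -a-> u25
  u21 = 0 | b.0 | 0 has moves -b-> u25
  u22 = (0 + 0 + a.0) | 0 | 0 has moves -a-> u25
  u23 = 0 | (0\{b} + (0 + 0) + (0 + 0 + a.0)) has moves -a-> u26
  u24 = b.0 | 0 has moves -b-> u26
  u25 = 0 | 0 | 0 has moves (no moves)
  u26 = 0 | 0 has moves (no moves)
LTS(Q): 27 reachable states
  v0 = ((a.0 + (0 + 0)) | a.b.0 + a.a.b.0) | b.(0\{b} + (0 + 0) + (0 + 0 + a.0)) has moves -a-> v1, -a-> v2, -a-> v3, -b-> v4
  v1 = (a.0 + (0 + 0)) | b.0 | b.(0\{b} + (0 + 0) + (0 + 0 + a.0)) has moves -a-> v5, -b-> v6, -b-> v7
  v2 = 0 | a.b.0 | b.(0\{b} + (0 + 0) + (0 + 0 + a.0)) has moves -a-> v5, -b-> v8
  v3 = a.b.0 | b.(0\{b} + (0 + 0) + (0 + 0 + a.0)) has moves -a-> v9, -b-> v10
  v4 = ((a.0 + (0 + 0)) | a.b.0 + a.a.b.0) | (0\{b} + (0 + 0) + (0 + 0 + a.0)) has moves -a-> v10, -a-> v11, -a-> v7, -a-> v8
  v5 = 0 | b.0 | b.(0\{b} + (0 + 0) + (0 + 0 + a.0)) has moves -b-> v12, -b-> v13
  v6 = (a.0 + (0 + 0)) | 0 | b.(0\{b} + (0 + 0) + (0 + 0 + a.0)) has moves -a-> v12, -b-> v14
  v7 = (a.0 + (0 + 0)) | b.0 | (0\{b} + (0 + 0) + (0 + 0 + a.0)) has moves -a-> v13, -a-> v15, -b-> v14
  v8 = 0 | a.b.0 | (0\{b} + (0 + 0) + (0 + 0 + a.0)) has moves -a-> v13, -a-> v16
  v9 = b.0 | b.(0\{b} + (0 + 0) + (0 + 0 + a.0)) has moves -b-> v17, -b-> v18
  v10 = a.b.0 | (0\{b} + (0 + 0) + (0 + 0 + a.0)) has moves -a-> v18, -a-> v19
  v11 = ((a.0 + (0 + 0)) | a.b.0 + a.a.b.0) | 0 has moves -a-> v15, -a-> v16, -a-> v19
  v12 = 0 | 0 | b.(0\{b} + (0 + 0) + (0 + 0 + a.0)) has moves -b-> v20
  v13 = 0 | b.0 | (0\{b} + (0 + 0) + (0 + 0 + a.0)) has moves -a-> v21, -b-> v20
  v14 = (a.0 + (0 + 0)) | 0 | (0\{b} + (0 + 0) + (0 + 0 + a.0)) has moves -a-> v20, -a-> v22
  v15 = (a.0 + (0 + 0)) | b.0 | 0 has moves -a-> v21, -b-> v22
  v16 = 0 | a.b.0 | 0 has moves -a-> v21
  v17 = 0 | b.(0\{b} + (0 + 0) + (0 + 0 + a.0)) has moves -b-> v23
  v18 = b.0 | (0\{b} + (0 + 0) + (0 + 0 + a.0)) has moves -a-> v24, -b-> v23
  v19 = a.b.0 | 0 has moves -a-> v24
  v20 = 0 | 0 | (0\{b} + (0 + 0) + (0 + 0 + a.0)) has moves -a-> v25
  v21 = 0 | b.0 | 0 has moves -b-> v25
  v22 = (a.0 + (0 + 0)) | 0 | 0 has moves -a-> v25
  v23 = 0 | (0\{b} + (0 + 0) + (0 + 0 + a.0)) has moves -a-> v26
  v24 = b.0 | 0 has moves -b-> v26
  v25 = 0 | 0 | 0 has moves (no moves)
  v26 = 0 | 0 has moves (no moves)
Partition-refinement fixed point:
  B0 = {u0, v0}
  B1 = {u2, u3, v2, v3}
  B2 = {u5, u9, v5, v9}
  B3 = {u13, u15, u18, v13, v15, v18}
  B4 = {u21, u24, v21, v24}
  B5 = {u25, u26, v25, v26}
  B6 = {u20, u22, u23, v20, v22, v23}
  B7 = {u12, u17, v12, v17}
  B8 = {u10, u11, u8, v10, v11, v8}
  B9 = {u16, u19, v16, v19}
  B10 = {u1, v1}
  B11 = {u6, v6}
  B12 = {u14, v14}
  B13 = {u7, v7}
  B14 = {u4, v4}
u0 ∈ B0, v0 ∈ B0 → same block
Bisimilar ⇒ trace-equivalent.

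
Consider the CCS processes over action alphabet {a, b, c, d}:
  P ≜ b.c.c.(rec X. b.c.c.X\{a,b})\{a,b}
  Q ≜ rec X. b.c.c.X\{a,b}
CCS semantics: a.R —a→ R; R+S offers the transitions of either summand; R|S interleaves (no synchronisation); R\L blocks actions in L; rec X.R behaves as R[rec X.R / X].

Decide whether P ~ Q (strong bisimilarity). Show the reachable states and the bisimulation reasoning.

LTS(P): 4 reachable states
  p0 = b.c.c.(rec X. b.c.c.X\{a,b})\{a,b} has moves -b-> p1
  p1 = c.c.(rec X. b.c.c.X\{a,b})\{a,b} has moves -c-> p2
  p2 = c.(rec X. b.c.c.X\{a,b})\{a,b} has moves -c-> p3
  p3 = (rec X. b.c.c.X\{a,b})\{a,b} has moves stopped
LTS(Q): 4 reachable states
  q0 = rec X. b.c.c.X\{a,b} has moves -b-> q1
  q1 = c.c.(rec X. b.c.c.X\{a,b})\{a,b} has moves -c-> q2
  q2 = c.(rec X. b.c.c.X\{a,b})\{a,b} has moves -c-> q3
  q3 = (rec X. b.c.c.X\{a,b})\{a,b} has moves stopped
Coarsest stable partition (strong bisimilarity classes):
  B0 = {p0, q0}
  B1 = {p1, q1}
  B2 = {p2, q2}
  B3 = {p3, q3}
p0 ∈ B0, q0 ∈ B0 → same block

P ~ Q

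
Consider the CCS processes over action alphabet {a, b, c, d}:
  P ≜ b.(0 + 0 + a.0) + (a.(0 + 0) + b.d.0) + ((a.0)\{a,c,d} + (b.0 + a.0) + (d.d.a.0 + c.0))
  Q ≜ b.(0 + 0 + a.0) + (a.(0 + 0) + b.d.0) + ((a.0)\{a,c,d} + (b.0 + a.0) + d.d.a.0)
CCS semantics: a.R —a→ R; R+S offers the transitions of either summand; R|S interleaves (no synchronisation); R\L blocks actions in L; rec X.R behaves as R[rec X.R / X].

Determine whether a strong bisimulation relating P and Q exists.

Reachable graph of P (7 states):
  u0 = b.(0 + 0 + a.0) + (a.(0 + 0) + b.d.0) + ((a.0)\{a,c,d} + (b.0 + a.0) + (d.d.a.0 + c.0)) has moves ··a··> u1, ··a··> u2, ··b··> u1, ··b··> u3, ··b··> u4, ··c··> u1, ··d··> u5
  u1 = 0 has moves deadlocked
  u2 = 0 + 0 has moves deadlocked
  u3 = 0 + 0 + a.0 has moves ··a··> u1
  u4 = d.0 has moves ··d··> u1
  u5 = d.a.0 has moves ··d··> u6
  u6 = a.0 has moves ··a··> u1
Reachable graph of Q (7 states):
  v0 = b.(0 + 0 + a.0) + (a.(0 + 0) + b.d.0) + ((a.0)\{a,c,d} + (b.0 + a.0) + d.d.a.0) has moves ··a··> v1, ··a··> v2, ··b··> v1, ··b··> v3, ··b··> v4, ··d··> v5
  v1 = 0 has moves deadlocked
  v2 = 0 + 0 has moves deadlocked
  v3 = 0 + 0 + a.0 has moves ··a··> v1
  v4 = d.0 has moves ··d··> v1
  v5 = d.a.0 has moves ··d··> v6
  v6 = a.0 has moves ··a··> v1
Partition-refinement fixed point:
  B0 = {u0}
  B1 = {u5, v5}
  B2 = {u3, u6, v3, v6}
  B3 = {u1, u2, v1, v2}
  B4 = {u4, v4}
  B5 = {v0}
u0 ∈ B0, v0 ∈ B5 → different blocks

NO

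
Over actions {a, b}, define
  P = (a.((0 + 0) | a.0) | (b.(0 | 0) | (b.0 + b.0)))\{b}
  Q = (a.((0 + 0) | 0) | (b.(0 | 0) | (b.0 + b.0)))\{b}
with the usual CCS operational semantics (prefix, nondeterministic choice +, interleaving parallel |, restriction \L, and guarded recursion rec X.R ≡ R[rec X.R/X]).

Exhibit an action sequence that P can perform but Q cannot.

LTS(P): 3 reachable states
  m0 = (a.((0 + 0) | a.0) | (b.(0 | 0) | (b.0 + b.0)))\{b} :: =a=> m1
  m1 = ((0 + 0) | a.0 | (b.(0 | 0) | (b.0 + b.0)))\{b} :: =a=> m2
  m2 = ((0 + 0) | 0 | (b.(0 | 0) | (b.0 + b.0)))\{b} :: stopped
LTS(Q): 2 reachable states
  n0 = (a.((0 + 0) | 0) | (b.(0 | 0) | (b.0 + b.0)))\{b} :: =a=> n1
  n1 = ((0 + 0) | 0 | (b.(0 | 0) | (b.0 + b.0)))\{b} :: stopped
Run σ = ⟨aa⟩ on P: start {m0}
  after a @ step 1: {m1}
  after a @ step 2: {m2}
  ✓ P
Run σ = ⟨aa⟩ on Q: start {n0}
  after a @ step 1: {n1}
  after a @ step 2: no successor for Q

aa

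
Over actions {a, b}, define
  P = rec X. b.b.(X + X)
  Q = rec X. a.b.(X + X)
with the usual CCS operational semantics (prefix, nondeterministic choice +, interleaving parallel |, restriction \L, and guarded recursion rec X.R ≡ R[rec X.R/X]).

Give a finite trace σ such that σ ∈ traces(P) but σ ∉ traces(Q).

b

LTS(P): 3 reachable states
  m0 = rec X. b.b.(X + X) | ··b··> m1
  m1 = b.((rec X. b.b.(X + X)) + (rec X. b.b.(X + X))) | ··b··> m2
  m2 = (rec X. b.b.(X + X)) + (rec X. b.b.(X + X)) | ··b··> m1
LTS(Q): 3 reachable states
  n0 = rec X. a.b.(X + X) | ··a··> n1
  n1 = b.((rec X. a.b.(X + X)) + (rec X. a.b.(X + X))) | ··b··> n2
  n2 = (rec X. a.b.(X + X)) + (rec X. a.b.(X + X)) | ··a··> n1
Executing b from P (initial set {m0}):
  after b @ step 1: {m1}
  P completes σ.
Executing b from Q (initial set {n0}):
  after b @ step 1: no successor for Q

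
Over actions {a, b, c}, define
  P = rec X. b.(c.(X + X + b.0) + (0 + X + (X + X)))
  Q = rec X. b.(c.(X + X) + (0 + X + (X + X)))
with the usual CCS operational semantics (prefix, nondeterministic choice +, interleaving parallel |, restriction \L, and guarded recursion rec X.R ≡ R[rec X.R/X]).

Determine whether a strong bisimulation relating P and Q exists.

Reachable graph of P (4 states):
  u0 = rec X. b.(c.(X + X + b.0) + (0 + X + (X + X))) | =b=> u1
  u1 = c.((rec X. b.(c.(X + X + b.0) + (0 + X + (X + X)))) + (rec X. b.(c.(X + X + b.0) + (0 + X + (X + X)))) + b.0) + (0 + (rec X. b.(c.(X + X + b.0) + (0 + X + (X + X)))) + ((rec X. b.(c.(X + X + b.0) + (0 + X + (X + X)))) + (rec X. b.(c.(X + X + b.0) + (0 + X + (X + X)))))) | =b=> u1, =c=> u2
  u2 = (rec X. b.(c.(X + X + b.0) + (0 + X + (X + X)))) + (rec X. b.(c.(X + X + b.0) + (0 + X + (X + X)))) + b.0 | =b=> u1, =b=> u3
  u3 = 0 | stopped
Reachable graph of Q (3 states):
  v0 = rec X. b.(c.(X + X) + (0 + X + (X + X))) | =b=> v1
  v1 = c.((rec X. b.(c.(X + X) + (0 + X + (X + X)))) + (rec X. b.(c.(X + X) + (0 + X + (X + X))))) + (0 + (rec X. b.(c.(X + X) + (0 + X + (X + X)))) + ((rec X. b.(c.(X + X) + (0 + X + (X + X)))) + (rec X. b.(c.(X + X) + (0 + X + (X + X)))))) | =b=> v1, =c=> v2
  v2 = (rec X. b.(c.(X + X) + (0 + X + (X + X)))) + (rec X. b.(c.(X + X) + (0 + X + (X + X)))) | =b=> v1
Bisimilarity quotient blocks:
  B0 = {u0}
  B1 = {u1}
  B2 = {u2}
  B3 = {u3}
  B4 = {v0, v2}
  B5 = {v1}
u0 ∈ B0, v0 ∈ B4 → different blocks

NO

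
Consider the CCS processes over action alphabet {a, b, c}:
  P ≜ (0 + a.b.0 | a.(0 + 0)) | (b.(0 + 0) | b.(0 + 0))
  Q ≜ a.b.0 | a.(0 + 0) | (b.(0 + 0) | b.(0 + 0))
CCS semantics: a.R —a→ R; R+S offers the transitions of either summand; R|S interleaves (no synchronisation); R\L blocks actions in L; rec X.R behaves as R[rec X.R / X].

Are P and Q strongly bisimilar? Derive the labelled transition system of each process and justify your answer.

bisimilar

P's transition system — 24 states:
  m0 = (0 + a.b.0 | a.(0 + 0)) | (b.(0 + 0) | b.(0 + 0)) :: ··a··> m1, ··a··> m2, ··b··> m3, ··b··> m4
  m1 = a.b.0 | (0 + 0) | (b.(0 + 0) | b.(0 + 0)) :: ··a··> m5, ··b··> m6, ··b··> m7
  m2 = b.0 | a.(0 + 0) | (b.(0 + 0) | b.(0 + 0)) :: ··a··> m5, ··b··> m10, ··b··> m8, ··b··> m9
  m3 = (0 + a.b.0 | a.(0 + 0)) | ((0 + 0) | b.(0 + 0)) :: ··a··> m6, ··a··> m9, ··b··> m11
  m4 = (0 + a.b.0 | a.(0 + 0)) | (b.(0 + 0) | (0 + 0)) :: ··a··> m10, ··a··> m7, ··b··> m11
  m5 = b.0 | (0 + 0) | (b.(0 + 0) | b.(0 + 0)) :: ··b··> m12, ··b··> m13, ··b··> m14
  m6 = a.b.0 | (0 + 0) | ((0 + 0) | b.(0 + 0)) :: ··a··> m13, ··b··> m15
  m7 = a.b.0 | (0 + 0) | (b.(0 + 0) | (0 + 0)) :: ··a··> m14, ··b··> m15
  m8 = 0 | a.(0 + 0) | (b.(0 + 0) | b.(0 + 0)) :: ··a··> m12, ··b··> m16, ··b··> m17
  m9 = b.0 | a.(0 + 0) | ((0 + 0) | b.(0 + 0)) :: ··a··> m13, ··b··> m16, ··b··> m18
  m10 = b.0 | a.(0 + 0) | (b.(0 + 0) | (0 + 0)) :: ··a··> m14, ··b··> m17, ··b··> m18
  m11 = (0 + a.b.0 | a.(0 + 0)) | ((0 + 0) | (0 + 0)) :: ··a··> m15, ··a··> m18
  m12 = 0 | (0 + 0) | (b.(0 + 0) | b.(0 + 0)) :: ··b··> m19, ··b··> m20
  m13 = b.0 | (0 + 0) | ((0 + 0) | b.(0 + 0)) :: ··b··> m19, ··b··> m21
  m14 = b.0 | (0 + 0) | (b.(0 + 0) | (0 + 0)) :: ··b··> m20, ··b··> m21
  m15 = a.b.0 | (0 + 0) | ((0 + 0) | (0 + 0)) :: ··a··> m21
  m16 = 0 | a.(0 + 0) | ((0 + 0) | b.(0 + 0)) :: ··a··> m19, ··b··> m22
  m17 = 0 | a.(0 + 0) | (b.(0 + 0) | (0 + 0)) :: ··a··> m20, ··b··> m22
  m18 = b.0 | a.(0 + 0) | ((0 + 0) | (0 + 0)) :: ··a··> m21, ··b··> m22
  m19 = 0 | (0 + 0) | ((0 + 0) | b.(0 + 0)) :: ··b··> m23
  m20 = 0 | (0 + 0) | (b.(0 + 0) | (0 + 0)) :: ··b··> m23
  m21 = b.0 | (0 + 0) | ((0 + 0) | (0 + 0)) :: ··b··> m23
  m22 = 0 | a.(0 + 0) | ((0 + 0) | (0 + 0)) :: ··a··> m23
  m23 = 0 | (0 + 0) | ((0 + 0) | (0 + 0)) :: deadlocked
Q's transition system — 24 states:
  n0 = a.b.0 | a.(0 + 0) | (b.(0 + 0) | b.(0 + 0)) :: ··a··> n1, ··a··> n2, ··b··> n3, ··b··> n4
  n1 = a.b.0 | (0 + 0) | (b.(0 + 0) | b.(0 + 0)) :: ··a··> n5, ··b··> n6, ··b··> n7
  n2 = b.0 | a.(0 + 0) | (b.(0 + 0) | b.(0 + 0)) :: ··a··> n5, ··b··> n10, ··b··> n8, ··b··> n9
  n3 = a.b.0 | a.(0 + 0) | ((0 + 0) | b.(0 + 0)) :: ··a··> n6, ··a··> n9, ··b··> n11
  n4 = a.b.0 | a.(0 + 0) | (b.(0 + 0) | (0 + 0)) :: ··a··> n10, ··a··> n7, ··b··> n11
  n5 = b.0 | (0 + 0) | (b.(0 + 0) | b.(0 + 0)) :: ··b··> n12, ··b··> n13, ··b··> n14
  n6 = a.b.0 | (0 + 0) | ((0 + 0) | b.(0 + 0)) :: ··a··> n13, ··b··> n15
  n7 = a.b.0 | (0 + 0) | (b.(0 + 0) | (0 + 0)) :: ··a··> n14, ··b··> n15
  n8 = 0 | a.(0 + 0) | (b.(0 + 0) | b.(0 + 0)) :: ··a··> n12, ··b··> n16, ··b··> n17
  n9 = b.0 | a.(0 + 0) | ((0 + 0) | b.(0 + 0)) :: ··a··> n13, ··b··> n16, ··b··> n18
  n10 = b.0 | a.(0 + 0) | (b.(0 + 0) | (0 + 0)) :: ··a··> n14, ··b··> n17, ··b··> n18
  n11 = a.b.0 | a.(0 + 0) | ((0 + 0) | (0 + 0)) :: ··a··> n15, ··a··> n18
  n12 = 0 | (0 + 0) | (b.(0 + 0) | b.(0 + 0)) :: ··b··> n19, ··b··> n20
  n13 = b.0 | (0 + 0) | ((0 + 0) | b.(0 + 0)) :: ··b··> n19, ··b··> n21
  n14 = b.0 | (0 + 0) | (b.(0 + 0) | (0 + 0)) :: ··b··> n20, ··b··> n21
  n15 = a.b.0 | (0 + 0) | ((0 + 0) | (0 + 0)) :: ··a··> n21
  n16 = 0 | a.(0 + 0) | ((0 + 0) | b.(0 + 0)) :: ··a··> n19, ··b··> n22
  n17 = 0 | a.(0 + 0) | (b.(0 + 0) | (0 + 0)) :: ··a··> n20, ··b··> n22
  n18 = b.0 | a.(0 + 0) | ((0 + 0) | (0 + 0)) :: ··a··> n21, ··b··> n22
  n19 = 0 | (0 + 0) | ((0 + 0) | b.(0 + 0)) :: ··b··> n23
  n20 = 0 | (0 + 0) | (b.(0 + 0) | (0 + 0)) :: ··b··> n23
  n21 = b.0 | (0 + 0) | ((0 + 0) | (0 + 0)) :: ··b··> n23
  n22 = 0 | a.(0 + 0) | ((0 + 0) | (0 + 0)) :: ··a··> n23
  n23 = 0 | (0 + 0) | ((0 + 0) | (0 + 0)) :: deadlocked
Coarsest stable partition (strong bisimilarity classes):
  B0 = {m0, n0}
  B1 = {m3, m4, n3, n4}
  B2 = {m10, m8, m9, n10, n8, n9}
  B3 = {m12, m13, m14, n12, n13, n14}
  B4 = {m19, m20, m21, n19, n20, n21}
  B5 = {m23, n23}
  B6 = {m16, m17, m18, n16, n17, n18}
  B7 = {m22, n22}
  B8 = {m11, n11}
  B9 = {m15, n15}
  B10 = {m6, m7, n6, n7}
  B11 = {m1, n1}
  B12 = {m5, n5}
  B13 = {m2, n2}
m0 ∈ B0, n0 ∈ B0 → same block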